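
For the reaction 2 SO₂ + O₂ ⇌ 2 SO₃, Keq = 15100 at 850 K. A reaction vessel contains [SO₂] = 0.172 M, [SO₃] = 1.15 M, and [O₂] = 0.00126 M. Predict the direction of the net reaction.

Q = [SO₃]² / ([SO₂]²·[O₂]) = (1.15)² / ((0.172)²·(0.00126)) = 35500
Q = 35500 > Keq = 15100, so the reverse reaction proceeds.

to the left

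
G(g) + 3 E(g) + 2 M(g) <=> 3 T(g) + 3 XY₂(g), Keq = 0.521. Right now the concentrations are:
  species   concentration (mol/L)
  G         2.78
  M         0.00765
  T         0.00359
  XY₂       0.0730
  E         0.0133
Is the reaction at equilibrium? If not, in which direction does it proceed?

Q = [T]³·[XY₂]³ / ([G]·[E]³·[M]²) = (0.00359)³·(0.0730)³ / ((2.78)·(0.0133)³·(0.00765)²) = 0.0470
Q = 0.0470 < Keq = 0.521, so the forward reaction proceeds.

forward (toward products)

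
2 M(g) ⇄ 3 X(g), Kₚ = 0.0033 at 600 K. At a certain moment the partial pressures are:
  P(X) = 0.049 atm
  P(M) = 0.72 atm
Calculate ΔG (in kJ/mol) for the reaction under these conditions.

ΔG = -13.4 kJ/mol

Qₚ = P(X)³ / P(M)² = (0.049)³ / (0.72)² = 2.27×10⁻⁴
ΔG = RT ln(Qₚ/Kₚ) = (8.314 J mol⁻¹ K⁻¹)(600 K) × ln(2.27×10⁻⁴/0.0033)
   = (4.988 kJ/mol)(-2.677) = -13.4 kJ/mol
ΔG < 0, so the forward reaction is spontaneous (proceeds forward).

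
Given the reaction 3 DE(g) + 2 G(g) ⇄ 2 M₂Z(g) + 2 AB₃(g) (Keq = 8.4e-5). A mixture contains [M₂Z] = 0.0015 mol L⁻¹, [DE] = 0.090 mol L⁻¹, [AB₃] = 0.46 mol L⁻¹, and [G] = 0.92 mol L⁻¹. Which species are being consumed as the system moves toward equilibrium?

Q = [M₂Z]²·[AB₃]² / ([DE]³·[G]²) = (0.0015)²·(0.46)² / ((0.090)³·(0.92)²) = 7.7e-4
Q = 7.7e-4 > Keq = 8.4e-5: net reverse reaction.

M₂Z, AB₃ (products)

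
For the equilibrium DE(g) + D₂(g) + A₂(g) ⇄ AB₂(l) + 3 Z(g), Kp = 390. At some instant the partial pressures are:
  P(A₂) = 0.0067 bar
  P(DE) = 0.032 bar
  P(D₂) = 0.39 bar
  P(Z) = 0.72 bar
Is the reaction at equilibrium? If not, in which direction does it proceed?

in the reverse direction

(AB₂ is a pure liquid — omitted from Qp.)
Qp = P(Z)³ / (P(DE)·P(D₂)·P(A₂)) = (0.72)³ / ((0.032)·(0.39)·(0.0067)) = 4500
Qp = 4500 > Kp = 390, so the reverse reaction proceeds.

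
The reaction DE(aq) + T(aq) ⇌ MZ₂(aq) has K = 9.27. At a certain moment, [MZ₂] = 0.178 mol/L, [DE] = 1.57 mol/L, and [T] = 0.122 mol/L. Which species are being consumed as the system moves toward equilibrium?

Q = [MZ₂] / ([DE]·[T]) = (0.178) / ((1.57)·(0.122)) = 0.929
Q = 0.929 < K = 9.27: net forward reaction.

DE, T (reactants)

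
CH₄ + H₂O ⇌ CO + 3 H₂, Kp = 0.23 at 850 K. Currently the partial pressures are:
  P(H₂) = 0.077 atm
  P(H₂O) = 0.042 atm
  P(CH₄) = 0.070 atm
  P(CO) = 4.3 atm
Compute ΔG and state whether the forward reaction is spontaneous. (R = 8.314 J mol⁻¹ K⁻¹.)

Qp = P(CO)·P(H₂)³ / (P(CH₄)·P(H₂O)) = (4.3)·(0.077)³ / ((0.070)·(0.042)) = 0.668
ΔG = RT ln(Qp/Kp) = (8.314 J mol⁻¹ K⁻¹)(850 K) × ln(0.668/0.23)
   = (7.067 kJ/mol)(1.066) = 7.53 kJ/mol
ΔG > 0, so the forward reaction is non-spontaneous (proceeds in reverse).

ΔG = 7.53 kJ/mol; the forward reaction is non-spontaneous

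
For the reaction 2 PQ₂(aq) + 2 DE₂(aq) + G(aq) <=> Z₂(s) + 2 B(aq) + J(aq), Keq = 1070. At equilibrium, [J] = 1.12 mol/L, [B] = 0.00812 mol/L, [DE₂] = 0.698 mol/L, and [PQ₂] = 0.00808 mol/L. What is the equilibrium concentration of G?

[G] = 0.00217 mol/L

(Z₂ is a pure solid — omitted from Keq.)
At equilibrium, Keq = [B]²·[J] / ([PQ₂]²·[DE₂]²·[G]) = 1070.
(0.00812)²·(1.12) / ((0.00808)²·(0.698)²·([G])) = 1070
[G] = 0.00217 mol/L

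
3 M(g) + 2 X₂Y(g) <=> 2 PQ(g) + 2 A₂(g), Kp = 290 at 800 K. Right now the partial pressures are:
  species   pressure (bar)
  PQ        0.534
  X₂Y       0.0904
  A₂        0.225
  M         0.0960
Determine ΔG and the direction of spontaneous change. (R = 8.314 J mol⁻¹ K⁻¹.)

Qp = P(PQ)²·P(A₂)² / (P(M)³·P(X₂Y)²) = (0.534)²·(0.225)² / ((0.0960)³·(0.0904)²) = 2000
ΔG = RT ln(Qp/Kp) = (8.314 J mol⁻¹ K⁻¹)(800 K) × ln(2000/290)
   = (6.651 kJ/mol)(1.931) = 12.8 kJ/mol
ΔG > 0, so the forward reaction is non-spontaneous (proceeds in reverse).

ΔG = 12.8 kJ/mol; the forward reaction is non-spontaneous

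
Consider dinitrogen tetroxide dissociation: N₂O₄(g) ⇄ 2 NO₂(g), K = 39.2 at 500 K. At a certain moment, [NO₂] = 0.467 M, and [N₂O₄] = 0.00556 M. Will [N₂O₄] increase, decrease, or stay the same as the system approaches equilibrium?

Q = [NO₂]² / [N₂O₄] = (0.467)² / (0.00556) = 39.2
Q = 39.2 = K; the system is at equilibrium.

stay the same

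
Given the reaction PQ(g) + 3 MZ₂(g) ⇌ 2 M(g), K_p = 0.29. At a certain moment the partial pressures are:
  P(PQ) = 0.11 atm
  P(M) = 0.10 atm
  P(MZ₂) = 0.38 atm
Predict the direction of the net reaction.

Q_p = P(M)² / (P(PQ)·P(MZ₂)³) = (0.10)² / ((0.11)·(0.38)³) = 1.7
Q_p = 1.7 > K_p = 0.29, so the reverse reaction proceeds.

to the left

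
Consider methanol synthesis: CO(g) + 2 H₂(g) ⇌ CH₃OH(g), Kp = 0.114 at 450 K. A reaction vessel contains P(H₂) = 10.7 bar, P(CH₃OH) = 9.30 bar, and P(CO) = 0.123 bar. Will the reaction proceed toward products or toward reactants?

toward reactants

Qp = P(CH₃OH) / (P(CO)·P(H₂)²) = (9.30) / ((0.123)·(10.7)²) = 0.660
Qp = 0.660 > Kp = 0.114, so the reverse reaction proceeds.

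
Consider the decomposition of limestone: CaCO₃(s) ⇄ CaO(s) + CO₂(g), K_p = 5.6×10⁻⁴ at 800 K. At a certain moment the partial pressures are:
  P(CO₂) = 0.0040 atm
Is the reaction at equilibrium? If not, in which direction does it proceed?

in the reverse direction

(CaCO₃, CaO are pure solids — omitted from Q_p.)
Q_p = P(CO₂) = 0.0040
Q_p = 0.0040 > K_p = 5.6×10⁻⁴, so the reverse reaction proceeds.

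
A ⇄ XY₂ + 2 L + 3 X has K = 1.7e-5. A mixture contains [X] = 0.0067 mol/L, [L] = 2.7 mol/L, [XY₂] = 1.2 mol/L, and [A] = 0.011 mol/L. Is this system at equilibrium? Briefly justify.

no; Q > K, reaction proceeds in reverse

Q = [XY₂]·[L]²·[X]³ / [A] = (1.2)·(2.7)²·(0.0067)³ / (0.011) = 2.4e-4
Q = 2.4e-4 > K = 1.7e-5: net reverse reaction.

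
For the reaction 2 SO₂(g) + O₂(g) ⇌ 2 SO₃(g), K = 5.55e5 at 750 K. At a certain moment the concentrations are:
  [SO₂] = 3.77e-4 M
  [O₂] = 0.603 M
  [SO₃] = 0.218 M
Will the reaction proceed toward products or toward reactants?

neither direction; the system is at equilibrium

Q = [SO₃]² / ([SO₂]²·[O₂]) = (0.218)² / ((3.77e-4)²·(0.603)) = 5.55e5
Q = 5.55e5 = K, so the system is already at equilibrium.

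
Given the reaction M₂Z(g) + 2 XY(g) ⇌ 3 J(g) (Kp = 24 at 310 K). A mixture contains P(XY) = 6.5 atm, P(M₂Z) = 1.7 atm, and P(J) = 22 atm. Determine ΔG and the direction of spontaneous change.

ΔG = 4.69 kJ/mol; the forward reaction is non-spontaneous

Qp = P(J)³ / (P(M₂Z)·P(XY)²) = (22)³ / ((1.7)·(6.5)²) = 148
ΔG = RT ln(Qp/Kp) = (8.314 J mol⁻¹ K⁻¹)(310 K) × ln(148/24)
   = (2.577 kJ/mol)(1.819) = 4.69 kJ/mol
ΔG > 0, so the forward reaction is non-spontaneous (proceeds in reverse).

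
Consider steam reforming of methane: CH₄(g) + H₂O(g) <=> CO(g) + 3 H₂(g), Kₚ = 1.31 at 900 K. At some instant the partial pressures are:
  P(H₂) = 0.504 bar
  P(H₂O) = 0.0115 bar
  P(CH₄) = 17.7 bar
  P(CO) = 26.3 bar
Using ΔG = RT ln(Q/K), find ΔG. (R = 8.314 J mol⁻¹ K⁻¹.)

ΔG = 19.0 kJ/mol

Qₚ = P(CO)·P(H₂)³ / (P(CH₄)·P(H₂O)) = (26.3)·(0.504)³ / ((17.7)·(0.0115)) = 16.5
ΔG = RT ln(Qₚ/Kₚ) = (8.314 J mol⁻¹ K⁻¹)(900 K) × ln(16.5/1.31)
   = (7.483 kJ/mol)(2.533) = 19.0 kJ/mol
ΔG > 0, so the forward reaction is non-spontaneous (proceeds in reverse).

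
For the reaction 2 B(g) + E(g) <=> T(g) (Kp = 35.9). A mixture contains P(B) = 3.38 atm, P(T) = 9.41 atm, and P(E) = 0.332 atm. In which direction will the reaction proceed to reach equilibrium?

in the forward direction

Qp = P(T) / (P(B)²·P(E)) = (9.41) / ((3.38)²·(0.332)) = 2.48
Qp = 2.48 < Kp = 35.9, so the forward reaction proceeds.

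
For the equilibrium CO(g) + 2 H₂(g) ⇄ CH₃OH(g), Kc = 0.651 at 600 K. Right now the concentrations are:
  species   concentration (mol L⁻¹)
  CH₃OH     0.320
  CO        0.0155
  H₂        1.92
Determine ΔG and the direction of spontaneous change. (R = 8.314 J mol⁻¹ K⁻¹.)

ΔG = 10.7 kJ/mol; the forward reaction is non-spontaneous

Qc = [CH₃OH] / ([CO]·[H₂]²) = (0.320) / ((0.0155)·(1.92)²) = 5.60
ΔG = RT ln(Qc/Kc) = (8.314 J mol⁻¹ K⁻¹)(600 K) × ln(5.60/0.651)
   = (4.988 kJ/mol)(2.152) = 10.7 kJ/mol
ΔG > 0, so the forward reaction is non-spontaneous (proceeds in reverse).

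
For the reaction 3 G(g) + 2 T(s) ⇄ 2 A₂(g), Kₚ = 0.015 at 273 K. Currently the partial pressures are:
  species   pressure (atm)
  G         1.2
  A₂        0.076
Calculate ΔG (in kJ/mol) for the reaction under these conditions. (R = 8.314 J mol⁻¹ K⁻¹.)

(T is a pure solid — omitted from Qₚ.)
Qₚ = P(A₂)² / P(G)³ = (0.076)² / (1.2)³ = 0.00334
ΔG = RT ln(Qₚ/Kₚ) = (8.314 J mol⁻¹ K⁻¹)(273 K) × ln(0.00334/0.015)
   = (2.270 kJ/mol)(-1.502) = -3.41 kJ/mol
ΔG < 0, so the forward reaction is spontaneous (proceeds forward).

ΔG = -3.41 kJ/mol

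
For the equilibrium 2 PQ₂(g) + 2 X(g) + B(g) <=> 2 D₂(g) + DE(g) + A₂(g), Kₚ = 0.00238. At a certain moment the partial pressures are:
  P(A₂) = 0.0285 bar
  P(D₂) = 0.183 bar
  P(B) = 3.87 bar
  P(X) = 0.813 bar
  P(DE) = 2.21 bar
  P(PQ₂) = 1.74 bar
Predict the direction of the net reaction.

forward (toward products)

Qₚ = P(D₂)²·P(DE)·P(A₂) / (P(PQ₂)²·P(X)²·P(B)) = (0.183)²·(2.21)·(0.0285) / ((1.74)²·(0.813)²·(3.87)) = 2.72e-4
Qₚ = 2.72e-4 < Kₚ = 0.00238, so the forward reaction proceeds.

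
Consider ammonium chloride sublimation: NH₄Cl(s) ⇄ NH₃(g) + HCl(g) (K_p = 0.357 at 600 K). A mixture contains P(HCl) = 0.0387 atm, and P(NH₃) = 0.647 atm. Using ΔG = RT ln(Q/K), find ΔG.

ΔG = -13.3 kJ/mol

(NH₄Cl is a pure solid — omitted from Q_p.)
Q_p = P(NH₃)·P(HCl) = (0.647)·(0.0387) = 0.0250
ΔG = RT ln(Q_p/K_p) = (8.314 J mol⁻¹ K⁻¹)(600 K) × ln(0.0250/0.357)
   = (4.988 kJ/mol)(-2.659) = -13.3 kJ/mol
ΔG < 0, so the forward reaction is spontaneous (proceeds forward).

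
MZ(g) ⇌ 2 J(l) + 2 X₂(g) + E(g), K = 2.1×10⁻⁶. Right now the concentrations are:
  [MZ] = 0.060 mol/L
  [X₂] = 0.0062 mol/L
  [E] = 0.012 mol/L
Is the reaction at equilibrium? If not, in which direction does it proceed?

in the reverse direction

(J is a pure liquid — omitted from Q.)
Q = [X₂]²·[E] / [MZ] = (0.0062)²·(0.012) / (0.060) = 7.7×10⁻⁶
Q = 7.7×10⁻⁶ > K = 2.1×10⁻⁶, so the reverse reaction proceeds.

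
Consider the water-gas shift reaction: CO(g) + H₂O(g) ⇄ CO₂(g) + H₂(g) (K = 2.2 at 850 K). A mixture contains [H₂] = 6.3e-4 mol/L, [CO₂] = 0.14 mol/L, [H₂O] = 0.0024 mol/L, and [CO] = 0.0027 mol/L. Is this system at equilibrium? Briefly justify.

Q = [CO₂]·[H₂] / ([CO]·[H₂O]) = (0.14)·(6.3e-4) / ((0.0027)·(0.0024)) = 14
Q = 14 > K = 2.2: net reverse reaction.

no; Q > K, reaction proceeds in reverse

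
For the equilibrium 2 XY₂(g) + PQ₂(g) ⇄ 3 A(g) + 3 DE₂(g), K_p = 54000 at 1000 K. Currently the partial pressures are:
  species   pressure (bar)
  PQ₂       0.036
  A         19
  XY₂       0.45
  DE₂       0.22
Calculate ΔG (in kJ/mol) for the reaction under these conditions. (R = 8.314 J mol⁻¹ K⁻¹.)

ΔG = -14.0 kJ/mol

Q_p = P(A)³·P(DE₂)³ / (P(XY₂)²·P(PQ₂)) = (19)³·(0.22)³ / ((0.45)²·(0.036)) = 10000
ΔG = RT ln(Q_p/K_p) = (8.314 J mol⁻¹ K⁻¹)(1000 K) × ln(10000/54000)
   = (8.314 kJ/mol)(-1.686) = -14.0 kJ/mol
ΔG < 0, so the forward reaction is spontaneous (proceeds forward).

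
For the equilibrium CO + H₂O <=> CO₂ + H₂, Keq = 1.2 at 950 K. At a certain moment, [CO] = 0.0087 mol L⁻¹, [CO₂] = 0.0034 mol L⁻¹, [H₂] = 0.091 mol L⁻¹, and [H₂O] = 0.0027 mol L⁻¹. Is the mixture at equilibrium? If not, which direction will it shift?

no; Q > K, reaction proceeds in reverse

Q = [CO₂]·[H₂] / ([CO]·[H₂O]) = (0.0034)·(0.091) / ((0.0087)·(0.0027)) = 13
Q = 13 > Keq = 1.2: net reverse reaction.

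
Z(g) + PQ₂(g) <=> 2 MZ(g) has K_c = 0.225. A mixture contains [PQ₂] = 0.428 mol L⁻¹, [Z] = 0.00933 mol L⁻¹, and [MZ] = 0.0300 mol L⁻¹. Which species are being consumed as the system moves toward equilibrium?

none (at equilibrium)

Q_c = [MZ]² / ([Z]·[PQ₂]) = (0.0300)² / ((0.00933)·(0.428)) = 0.225
Q_c = 0.225 = K_c; the system is at equilibrium.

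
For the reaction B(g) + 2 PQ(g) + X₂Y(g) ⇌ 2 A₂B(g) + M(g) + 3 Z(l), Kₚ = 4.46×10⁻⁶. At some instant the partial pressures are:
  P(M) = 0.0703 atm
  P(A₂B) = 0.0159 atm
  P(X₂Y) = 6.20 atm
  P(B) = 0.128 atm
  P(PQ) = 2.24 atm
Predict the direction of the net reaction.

at equilibrium

(Z is a pure liquid — omitted from Qₚ.)
Qₚ = P(A₂B)²·P(M) / (P(B)·P(PQ)²·P(X₂Y)) = (0.0159)²·(0.0703) / ((0.128)·(2.24)²·(6.20)) = 4.46×10⁻⁶
Qₚ = 4.46×10⁻⁶ = Kₚ, so the system is already at equilibrium.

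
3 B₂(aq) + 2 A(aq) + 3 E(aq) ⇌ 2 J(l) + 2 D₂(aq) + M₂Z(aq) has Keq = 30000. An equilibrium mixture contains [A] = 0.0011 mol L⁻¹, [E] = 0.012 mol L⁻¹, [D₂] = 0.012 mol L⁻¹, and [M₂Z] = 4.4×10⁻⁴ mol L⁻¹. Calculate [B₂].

[B₂] = 1.0 mol L⁻¹

(J is a pure liquid — omitted from Keq.)
At equilibrium, Keq = [D₂]²·[M₂Z] / ([B₂]³·[A]²·[E]³) = 30000.
(0.012)²·(4.4×10⁻⁴) / (([B₂])³·(0.0011)²·(0.012)³) = 30000
[B₂]³ = 1.01 ⇒ [B₂] = 1.0 mol L⁻¹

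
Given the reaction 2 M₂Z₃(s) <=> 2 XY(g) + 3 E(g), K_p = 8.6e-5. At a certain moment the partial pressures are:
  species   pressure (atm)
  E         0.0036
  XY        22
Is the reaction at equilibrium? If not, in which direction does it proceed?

in the forward direction

(M₂Z₃ is a pure solid — omitted from Q_p.)
Q_p = P(XY)²·P(E)³ = (22)²·(0.0036)³ = 2.3e-5
Q_p = 2.3e-5 < K_p = 8.6e-5, so the forward reaction proceeds.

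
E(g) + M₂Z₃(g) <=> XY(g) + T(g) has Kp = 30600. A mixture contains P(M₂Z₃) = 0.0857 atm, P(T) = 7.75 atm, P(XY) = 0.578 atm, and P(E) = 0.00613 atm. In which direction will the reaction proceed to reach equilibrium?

to the right

Qp = P(XY)·P(T) / (P(E)·P(M₂Z₃)) = (0.578)·(7.75) / ((0.00613)·(0.0857)) = 8530
Qp = 8530 < Kp = 30600, so the forward reaction proceeds.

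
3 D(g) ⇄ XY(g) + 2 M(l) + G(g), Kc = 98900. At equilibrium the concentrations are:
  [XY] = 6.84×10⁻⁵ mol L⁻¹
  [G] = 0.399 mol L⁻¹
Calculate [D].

[D] = 6.51×10⁻⁴ mol L⁻¹

(M is a pure liquid — omitted from Kc.)
At equilibrium, Kc = [XY]·[G] / [D]³ = 98900.
(6.84×10⁻⁵)·(0.399) / ([D])³ = 98900
[D]³ = 2.76×10⁻¹⁰ ⇒ [D] = 6.51×10⁻⁴ mol L⁻¹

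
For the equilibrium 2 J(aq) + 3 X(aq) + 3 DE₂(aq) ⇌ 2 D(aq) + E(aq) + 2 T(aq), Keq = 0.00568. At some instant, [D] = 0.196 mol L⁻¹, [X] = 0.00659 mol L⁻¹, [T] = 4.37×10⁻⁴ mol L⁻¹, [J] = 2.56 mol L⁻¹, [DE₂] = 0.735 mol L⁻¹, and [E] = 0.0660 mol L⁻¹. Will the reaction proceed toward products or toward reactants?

to the right

Q = [D]²·[E]·[T]² / ([J]²·[X]³·[DE₂]³) = (0.196)²·(0.0660)·(4.37×10⁻⁴)² / ((2.56)²·(0.00659)³·(0.735)³) = 6.50×10⁻⁴
Q = 6.50×10⁻⁴ < Keq = 0.00568, so the forward reaction proceeds.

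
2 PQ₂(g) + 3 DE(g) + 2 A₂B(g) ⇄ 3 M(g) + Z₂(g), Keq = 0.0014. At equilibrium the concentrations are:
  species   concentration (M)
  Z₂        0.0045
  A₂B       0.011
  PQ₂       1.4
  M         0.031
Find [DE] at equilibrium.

[DE] = 0.74 M

At equilibrium, Keq = [M]³·[Z₂] / ([PQ₂]²·[DE]³·[A₂B]²) = 0.0014.
(0.031)³·(0.0045) / ((1.4)²·([DE])³·(0.011)²) = 0.0014
[DE]³ = 0.404 ⇒ [DE] = 0.74 M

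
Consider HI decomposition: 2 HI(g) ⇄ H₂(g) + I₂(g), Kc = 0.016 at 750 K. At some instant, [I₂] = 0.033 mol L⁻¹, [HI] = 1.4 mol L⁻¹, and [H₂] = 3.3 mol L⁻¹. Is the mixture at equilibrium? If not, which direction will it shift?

Qc = [H₂]·[I₂] / [HI]² = (3.3)·(0.033) / (1.4)² = 0.056
Qc = 0.056 > Kc = 0.016: net reverse reaction.

no; Q > K, reaction proceeds in reverse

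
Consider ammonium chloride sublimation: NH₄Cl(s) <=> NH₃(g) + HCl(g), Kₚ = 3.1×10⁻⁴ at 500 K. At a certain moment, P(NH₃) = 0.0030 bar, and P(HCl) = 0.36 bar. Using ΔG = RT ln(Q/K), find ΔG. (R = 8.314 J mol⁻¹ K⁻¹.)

ΔG = 5.19 kJ/mol

(NH₄Cl is a pure solid — omitted from Qₚ.)
Qₚ = P(NH₃)·P(HCl) = (0.0030)·(0.36) = 0.00108
ΔG = RT ln(Qₚ/Kₚ) = (8.314 J mol⁻¹ K⁻¹)(500 K) × ln(0.00108/3.1×10⁻⁴)
   = (4.157 kJ/mol)(1.248) = 5.19 kJ/mol
ΔG > 0, so the forward reaction is non-spontaneous (proceeds in reverse).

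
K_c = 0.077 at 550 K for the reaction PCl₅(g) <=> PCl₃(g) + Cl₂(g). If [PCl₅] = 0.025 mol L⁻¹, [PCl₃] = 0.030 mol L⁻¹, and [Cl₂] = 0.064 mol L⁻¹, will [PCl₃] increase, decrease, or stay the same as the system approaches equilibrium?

Q_c = [PCl₃]·[Cl₂] / [PCl₅] = (0.030)·(0.064) / (0.025) = 0.077
Q_c = 0.077 = K_c; the system is at equilibrium.

stay the same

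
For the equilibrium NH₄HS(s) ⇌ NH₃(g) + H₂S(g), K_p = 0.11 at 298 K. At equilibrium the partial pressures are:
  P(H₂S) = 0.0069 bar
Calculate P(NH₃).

P(NH₃) = 16 bar

(NH₄HS is a pure solid — omitted from K_p.)
At equilibrium, K_p = P(NH₃)·P(H₂S) = 0.11.
(P(NH₃))·(0.0069) = 0.11
P(NH₃) = 15.9 = 16 bar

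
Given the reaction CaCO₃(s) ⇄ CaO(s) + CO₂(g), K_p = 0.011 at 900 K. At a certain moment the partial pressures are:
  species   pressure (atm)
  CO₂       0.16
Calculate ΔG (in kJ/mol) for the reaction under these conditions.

ΔG = 20.0 kJ/mol

(CaCO₃, CaO are pure solids — omitted from Q_p.)
Q_p = P(CO₂) = 0.160
ΔG = RT ln(Q_p/K_p) = (8.314 J mol⁻¹ K⁻¹)(900 K) × ln(0.160/0.011)
   = (7.483 kJ/mol)(2.677) = 20.0 kJ/mol
ΔG > 0, so the forward reaction is non-spontaneous (proceeds in reverse).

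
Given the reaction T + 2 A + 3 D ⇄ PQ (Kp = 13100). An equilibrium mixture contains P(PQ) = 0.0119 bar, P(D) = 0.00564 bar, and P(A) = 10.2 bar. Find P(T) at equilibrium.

P(T) = 0.0487 bar

At equilibrium, Kp = P(PQ) / (P(T)·P(A)²·P(D)³) = 13100.
(0.0119) / ((P(T))·(10.2)²·(0.00564)³) = 13100
P(T) = 0.0487 bar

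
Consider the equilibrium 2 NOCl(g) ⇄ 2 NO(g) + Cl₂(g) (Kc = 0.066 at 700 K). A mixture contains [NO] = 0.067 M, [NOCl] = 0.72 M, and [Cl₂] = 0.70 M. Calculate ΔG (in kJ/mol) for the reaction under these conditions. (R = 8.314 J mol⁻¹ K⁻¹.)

Qc = [NO]²·[Cl₂] / [NOCl]² = (0.067)²·(0.70) / (0.72)² = 0.00606
ΔG = RT ln(Qc/Kc) = (8.314 J mol⁻¹ K⁻¹)(700 K) × ln(0.00606/0.066)
   = (5.820 kJ/mol)(-2.388) = -13.9 kJ/mol
ΔG < 0, so the forward reaction is spontaneous (proceeds forward).

ΔG = -13.9 kJ/mol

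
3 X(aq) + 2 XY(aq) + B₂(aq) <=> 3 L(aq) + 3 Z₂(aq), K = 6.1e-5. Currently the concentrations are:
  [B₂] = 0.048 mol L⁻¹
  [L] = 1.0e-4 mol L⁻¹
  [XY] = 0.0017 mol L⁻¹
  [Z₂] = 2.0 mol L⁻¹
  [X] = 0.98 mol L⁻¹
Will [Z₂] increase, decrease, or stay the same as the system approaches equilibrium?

stay the same

Q = [L]³·[Z₂]³ / ([X]³·[XY]²·[B₂]) = (1.0e-4)³·(2.0)³ / ((0.98)³·(0.0017)²·(0.048)) = 6.1e-5
Q = 6.1e-5 = K; the system is at equilibrium.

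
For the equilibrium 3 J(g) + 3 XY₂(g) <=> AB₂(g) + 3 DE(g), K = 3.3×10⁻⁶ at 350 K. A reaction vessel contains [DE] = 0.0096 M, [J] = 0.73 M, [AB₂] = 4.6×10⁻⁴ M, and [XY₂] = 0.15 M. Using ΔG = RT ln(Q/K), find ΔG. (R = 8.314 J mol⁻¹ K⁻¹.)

Q = [AB₂]·[DE]³ / ([J]³·[XY₂]³) = (4.6×10⁻⁴)·(0.0096)³ / ((0.73)³·(0.15)³) = 3.10×10⁻⁷
ΔG = RT ln(Q/K) = (8.314 J mol⁻¹ K⁻¹)(350 K) × ln(3.10×10⁻⁷/3.3×10⁻⁶)
   = (2.910 kJ/mol)(-2.365) = -6.88 kJ/mol
ΔG < 0, so the forward reaction is spontaneous (proceeds forward).

ΔG = -6.88 kJ/mol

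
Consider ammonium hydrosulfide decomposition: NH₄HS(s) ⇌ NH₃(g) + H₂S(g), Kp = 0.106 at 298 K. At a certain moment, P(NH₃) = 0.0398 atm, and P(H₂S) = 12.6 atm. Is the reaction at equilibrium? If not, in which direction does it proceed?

to the left

(NH₄HS is a pure solid — omitted from Qp.)
Qp = P(NH₃)·P(H₂S) = (0.0398)·(12.6) = 0.501
Qp = 0.501 > Kp = 0.106, so the reverse reaction proceeds.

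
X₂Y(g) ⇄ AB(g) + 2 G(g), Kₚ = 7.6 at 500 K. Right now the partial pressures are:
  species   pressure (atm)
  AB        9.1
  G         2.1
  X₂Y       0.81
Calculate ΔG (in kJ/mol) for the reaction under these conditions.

Qₚ = P(AB)·P(G)² / P(X₂Y) = (9.1)·(2.1)² / (0.81) = 49.5
ΔG = RT ln(Qₚ/Kₚ) = (8.314 J mol⁻¹ K⁻¹)(500 K) × ln(49.5/7.6)
   = (4.157 kJ/mol)(1.874) = 7.79 kJ/mol
ΔG > 0, so the forward reaction is non-spontaneous (proceeds in reverse).

ΔG = 7.79 kJ/mol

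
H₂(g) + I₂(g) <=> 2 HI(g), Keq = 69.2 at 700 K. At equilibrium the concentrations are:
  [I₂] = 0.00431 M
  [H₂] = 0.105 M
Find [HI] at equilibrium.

[HI] = 0.177 M

At equilibrium, Keq = [HI]² / ([H₂]·[I₂]) = 69.2.
([HI])² / ((0.105)·(0.00431)) = 69.2
[HI]² = 0.0313 ⇒ [HI] = 0.177 M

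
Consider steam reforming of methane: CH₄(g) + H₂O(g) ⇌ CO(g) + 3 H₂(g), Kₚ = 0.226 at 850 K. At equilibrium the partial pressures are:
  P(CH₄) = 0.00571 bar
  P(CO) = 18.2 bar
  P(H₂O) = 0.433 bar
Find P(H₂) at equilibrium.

At equilibrium, Kₚ = P(CO)·P(H₂)³ / (P(CH₄)·P(H₂O)) = 0.226.
(18.2)·(P(H₂))³ / ((0.00571)·(0.433)) = 0.226
P(H₂)³ = 3.07×10⁻⁵ ⇒ P(H₂) = 0.0313 bar

P(H₂) = 0.0313 bar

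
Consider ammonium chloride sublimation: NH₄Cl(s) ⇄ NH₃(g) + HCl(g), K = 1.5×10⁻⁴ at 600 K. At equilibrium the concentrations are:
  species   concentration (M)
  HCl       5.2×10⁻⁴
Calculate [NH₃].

[NH₃] = 0.29 M

(NH₄Cl is a pure solid — omitted from K.)
At equilibrium, K = [NH₃]·[HCl] = 1.5×10⁻⁴.
([NH₃])·(5.2×10⁻⁴) = 1.5×10⁻⁴
[NH₃] = 0.288 = 0.29 M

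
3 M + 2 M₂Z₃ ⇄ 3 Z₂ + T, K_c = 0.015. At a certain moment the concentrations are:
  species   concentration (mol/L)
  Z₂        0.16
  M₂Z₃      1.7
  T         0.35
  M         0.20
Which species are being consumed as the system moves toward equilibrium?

Q_c = [Z₂]³·[T] / ([M]³·[M₂Z₃]²) = (0.16)³·(0.35) / ((0.20)³·(1.7)²) = 0.062
Q_c = 0.062 > K_c = 0.015: net reverse reaction.

Z₂, T (products)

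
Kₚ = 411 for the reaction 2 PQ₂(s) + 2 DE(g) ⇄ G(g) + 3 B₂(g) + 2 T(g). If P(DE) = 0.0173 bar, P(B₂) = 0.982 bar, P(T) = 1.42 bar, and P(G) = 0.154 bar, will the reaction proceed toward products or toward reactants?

in the reverse direction

(PQ₂ is a pure solid — omitted from Qₚ.)
Qₚ = P(G)·P(B₂)³·P(T)² / P(DE)² = (0.154)·(0.982)³·(1.42)² / (0.0173)² = 983
Qₚ = 983 > Kₚ = 411, so the reverse reaction proceeds.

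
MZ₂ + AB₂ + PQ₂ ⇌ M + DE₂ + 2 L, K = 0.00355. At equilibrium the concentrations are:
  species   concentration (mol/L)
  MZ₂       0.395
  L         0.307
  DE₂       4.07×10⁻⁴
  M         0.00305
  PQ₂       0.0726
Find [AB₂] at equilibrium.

[AB₂] = 0.00115 mol/L

At equilibrium, K = [M]·[DE₂]·[L]² / ([MZ₂]·[AB₂]·[PQ₂]) = 0.00355.
(0.00305)·(4.07×10⁻⁴)·(0.307)² / ((0.395)·([AB₂])·(0.0726)) = 0.00355
[AB₂] = 0.00115 mol/L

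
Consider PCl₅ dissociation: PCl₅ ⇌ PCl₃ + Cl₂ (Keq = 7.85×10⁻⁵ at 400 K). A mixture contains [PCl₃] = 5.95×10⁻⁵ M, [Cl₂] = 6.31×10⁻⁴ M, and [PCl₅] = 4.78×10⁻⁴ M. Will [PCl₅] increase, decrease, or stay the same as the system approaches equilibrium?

stay the same

Q = [PCl₃]·[Cl₂] / [PCl₅] = (5.95×10⁻⁵)·(6.31×10⁻⁴) / (4.78×10⁻⁴) = 7.85×10⁻⁵
Q = 7.85×10⁻⁵ = Keq; the system is at equilibrium.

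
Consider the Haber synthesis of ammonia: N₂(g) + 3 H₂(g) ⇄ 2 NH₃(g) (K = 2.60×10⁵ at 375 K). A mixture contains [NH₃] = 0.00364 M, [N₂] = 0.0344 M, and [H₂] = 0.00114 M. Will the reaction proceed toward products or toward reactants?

at equilibrium

Q = [NH₃]² / ([N₂]·[H₂]³) = (0.00364)² / ((0.0344)·(0.00114)³) = 2.60×10⁵
Q = 2.60×10⁵ = K, so the system is already at equilibrium.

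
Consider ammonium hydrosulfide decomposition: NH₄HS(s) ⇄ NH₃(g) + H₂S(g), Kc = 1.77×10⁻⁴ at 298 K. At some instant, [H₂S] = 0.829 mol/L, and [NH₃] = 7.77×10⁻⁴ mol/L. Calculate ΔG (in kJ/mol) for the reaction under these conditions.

(NH₄HS is a pure solid — omitted from Qc.)
Qc = [NH₃]·[H₂S] = (7.77×10⁻⁴)·(0.829) = 6.44×10⁻⁴
ΔG = RT ln(Qc/Kc) = (8.314 J mol⁻¹ K⁻¹)(298 K) × ln(6.44×10⁻⁴/1.77×10⁻⁴)
   = (2.478 kJ/mol)(1.292) = 3.20 kJ/mol
ΔG > 0, so the forward reaction is non-spontaneous (proceeds in reverse).

ΔG = 3.20 kJ/mol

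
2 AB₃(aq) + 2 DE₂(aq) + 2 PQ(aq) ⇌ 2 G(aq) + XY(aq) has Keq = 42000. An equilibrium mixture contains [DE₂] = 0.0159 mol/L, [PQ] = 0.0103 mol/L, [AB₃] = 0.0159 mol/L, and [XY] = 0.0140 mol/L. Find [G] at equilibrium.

[G] = 0.00451 mol/L

At equilibrium, Keq = [G]²·[XY] / ([AB₃]²·[DE₂]²·[PQ]²) = 42000.
([G])²·(0.0140) / ((0.0159)²·(0.0159)²·(0.0103)²) = 42000
[G]² = 2.03×10⁻⁵ ⇒ [G] = 0.00451 mol/L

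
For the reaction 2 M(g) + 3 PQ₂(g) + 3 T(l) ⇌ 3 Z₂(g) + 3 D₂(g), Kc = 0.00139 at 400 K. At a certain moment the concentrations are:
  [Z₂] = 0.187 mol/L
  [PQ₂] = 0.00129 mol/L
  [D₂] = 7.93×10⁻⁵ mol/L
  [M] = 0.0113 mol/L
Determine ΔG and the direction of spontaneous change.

(T is a pure liquid — omitted from Qc.)
Qc = [Z₂]³·[D₂]³ / ([M]²·[PQ₂]³) = (0.187)³·(7.93×10⁻⁵)³ / ((0.0113)²·(0.00129)³) = 0.0119
ΔG = RT ln(Qc/Kc) = (8.314 J mol⁻¹ K⁻¹)(400 K) × ln(0.0119/0.00139)
   = (3.326 kJ/mol)(2.147) = 7.14 kJ/mol
ΔG > 0, so the forward reaction is non-spontaneous (proceeds in reverse).

ΔG = 7.14 kJ/mol; the forward reaction is non-spontaneous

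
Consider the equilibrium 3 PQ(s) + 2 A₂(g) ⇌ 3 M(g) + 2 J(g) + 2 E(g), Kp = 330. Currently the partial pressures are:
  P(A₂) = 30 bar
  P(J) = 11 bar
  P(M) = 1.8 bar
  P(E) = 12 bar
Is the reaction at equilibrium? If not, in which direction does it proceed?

toward products

(PQ is a pure solid — omitted from Qp.)
Qp = P(M)³·P(J)²·P(E)² / P(A₂)² = (1.8)³·(11)²·(12)² / (30)² = 110
Qp = 110 < Kp = 330, so the forward reaction proceeds.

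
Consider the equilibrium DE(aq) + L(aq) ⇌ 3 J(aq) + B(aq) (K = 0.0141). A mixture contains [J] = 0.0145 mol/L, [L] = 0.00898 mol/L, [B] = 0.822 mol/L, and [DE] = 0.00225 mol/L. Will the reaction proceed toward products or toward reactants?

Q = [J]³·[B] / ([DE]·[L]) = (0.0145)³·(0.822) / ((0.00225)·(0.00898)) = 0.124
Q = 0.124 > K = 0.0141, so the reverse reaction proceeds.

in the reverse direction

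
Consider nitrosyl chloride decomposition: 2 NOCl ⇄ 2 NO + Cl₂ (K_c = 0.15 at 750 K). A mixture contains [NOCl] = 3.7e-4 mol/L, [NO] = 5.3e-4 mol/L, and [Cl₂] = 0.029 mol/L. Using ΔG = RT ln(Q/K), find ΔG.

Q_c = [NO]²·[Cl₂] / [NOCl]² = (5.3e-4)²·(0.029) / (3.7e-4)² = 0.0595
ΔG = RT ln(Q_c/K_c) = (8.314 J mol⁻¹ K⁻¹)(750 K) × ln(0.0595/0.15)
   = (6.236 kJ/mol)(-0.9247) = -5.77 kJ/mol
ΔG < 0, so the forward reaction is spontaneous (proceeds forward).

ΔG = -5.77 kJ/mol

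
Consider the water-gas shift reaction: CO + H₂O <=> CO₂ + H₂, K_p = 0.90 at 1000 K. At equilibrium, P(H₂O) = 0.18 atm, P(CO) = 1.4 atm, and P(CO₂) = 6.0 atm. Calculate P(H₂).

P(H₂) = 0.038 atm

At equilibrium, K_p = P(CO₂)·P(H₂) / (P(CO)·P(H₂O)) = 0.90.
(6.0)·(P(H₂)) / ((1.4)·(0.18)) = 0.90
P(H₂) = 0.0378 = 0.038 atm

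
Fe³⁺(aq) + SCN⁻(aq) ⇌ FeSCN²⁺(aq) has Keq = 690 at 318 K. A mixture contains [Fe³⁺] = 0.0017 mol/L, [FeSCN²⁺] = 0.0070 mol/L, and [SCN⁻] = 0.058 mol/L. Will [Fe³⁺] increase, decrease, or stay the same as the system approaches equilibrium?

decrease

Q = [FeSCN²⁺] / ([Fe³⁺]·[SCN⁻]) = (0.0070) / ((0.0017)·(0.058)) = 71
Q = 71 < Keq = 690: net forward reaction.
Fe³⁺ is a reactant, so it decreases.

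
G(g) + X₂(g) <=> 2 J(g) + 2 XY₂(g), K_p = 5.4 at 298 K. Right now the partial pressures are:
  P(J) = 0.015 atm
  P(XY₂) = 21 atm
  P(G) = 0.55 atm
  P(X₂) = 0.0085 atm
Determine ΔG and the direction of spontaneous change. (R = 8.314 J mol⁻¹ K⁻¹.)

ΔG = 3.39 kJ/mol; the forward reaction is non-spontaneous

Q_p = P(J)²·P(XY₂)² / (P(G)·P(X₂)) = (0.015)²·(21)² / ((0.55)·(0.0085)) = 21.2
ΔG = RT ln(Q_p/K_p) = (8.314 J mol⁻¹ K⁻¹)(298 K) × ln(21.2/5.4)
   = (2.478 kJ/mol)(1.368) = 3.39 kJ/mol
ΔG > 0, so the forward reaction is non-spontaneous (proceeds in reverse).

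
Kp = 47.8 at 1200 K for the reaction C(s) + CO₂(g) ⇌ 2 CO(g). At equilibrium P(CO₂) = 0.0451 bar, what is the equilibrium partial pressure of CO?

(C is a pure solid — omitted from Kp.)
At equilibrium, Kp = P(CO)² / P(CO₂) = 47.8.
(P(CO))² / (0.0451) = 47.8
P(CO)² = 2.16 ⇒ P(CO) = 1.47 bar

P(CO) = 1.47 bar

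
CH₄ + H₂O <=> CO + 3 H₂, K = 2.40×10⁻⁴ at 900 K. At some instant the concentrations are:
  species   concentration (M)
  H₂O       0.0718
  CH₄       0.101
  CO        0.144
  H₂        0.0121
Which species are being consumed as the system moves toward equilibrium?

CH₄, H₂O (reactants)

Q = [CO]·[H₂]³ / ([CH₄]·[H₂O]) = (0.144)·(0.0121)³ / ((0.101)·(0.0718)) = 3.52×10⁻⁵
Q = 3.52×10⁻⁵ < K = 2.40×10⁻⁴: net forward reaction.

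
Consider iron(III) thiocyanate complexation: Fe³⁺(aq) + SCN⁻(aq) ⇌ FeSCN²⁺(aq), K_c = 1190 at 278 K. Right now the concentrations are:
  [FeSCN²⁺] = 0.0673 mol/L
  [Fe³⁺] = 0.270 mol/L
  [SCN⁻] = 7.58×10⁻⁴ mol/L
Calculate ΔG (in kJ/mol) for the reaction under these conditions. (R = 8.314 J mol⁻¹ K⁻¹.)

ΔG = -2.97 kJ/mol

Q_c = [FeSCN²⁺] / ([Fe³⁺]·[SCN⁻]) = (0.0673) / ((0.270)·(7.58×10⁻⁴)) = 329
ΔG = RT ln(Q_c/K_c) = (8.314 J mol⁻¹ K⁻¹)(278 K) × ln(329/1190)
   = (2.311 kJ/mol)(-1.286) = -2.97 kJ/mol
ΔG < 0, so the forward reaction is spontaneous (proceeds forward).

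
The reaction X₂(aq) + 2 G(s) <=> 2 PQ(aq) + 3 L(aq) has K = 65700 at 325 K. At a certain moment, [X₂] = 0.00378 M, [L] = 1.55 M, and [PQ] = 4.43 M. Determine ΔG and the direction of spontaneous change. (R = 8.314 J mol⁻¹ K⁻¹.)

(G is a pure solid — omitted from Q.)
Q = [PQ]²·[L]³ / [X₂] = (4.43)²·(1.55)³ / (0.00378) = 19300
ΔG = RT ln(Q/K) = (8.314 J mol⁻¹ K⁻¹)(325 K) × ln(19300/65700)
   = (2.702 kJ/mol)(-1.225) = -3.31 kJ/mol
ΔG < 0, so the forward reaction is spontaneous (proceeds forward).

ΔG = -3.31 kJ/mol; the forward reaction is spontaneous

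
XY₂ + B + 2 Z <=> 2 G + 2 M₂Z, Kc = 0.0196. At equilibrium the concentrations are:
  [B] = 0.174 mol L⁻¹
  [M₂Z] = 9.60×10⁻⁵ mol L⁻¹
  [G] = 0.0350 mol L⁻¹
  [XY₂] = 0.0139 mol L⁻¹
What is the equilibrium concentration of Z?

[Z] = 4.88×10⁻⁴ mol L⁻¹

At equilibrium, Kc = [G]²·[M₂Z]² / ([XY₂]·[B]·[Z]²) = 0.0196.
(0.0350)²·(9.60×10⁻⁵)² / ((0.0139)·(0.174)·([Z])²) = 0.0196
[Z]² = 2.38×10⁻⁷ ⇒ [Z] = 4.88×10⁻⁴ mol L⁻¹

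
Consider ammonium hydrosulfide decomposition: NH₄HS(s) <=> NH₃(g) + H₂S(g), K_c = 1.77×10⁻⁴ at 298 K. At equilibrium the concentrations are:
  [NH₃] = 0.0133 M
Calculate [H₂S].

(NH₄HS is a pure solid — omitted from K_c.)
At equilibrium, K_c = [NH₃]·[H₂S] = 1.77×10⁻⁴.
(0.0133)·([H₂S]) = 1.77×10⁻⁴
[H₂S] = 0.0133 M

[H₂S] = 0.0133 M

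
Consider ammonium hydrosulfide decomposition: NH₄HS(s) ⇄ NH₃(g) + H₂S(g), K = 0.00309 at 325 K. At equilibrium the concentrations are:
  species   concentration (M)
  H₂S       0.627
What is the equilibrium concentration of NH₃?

(NH₄HS is a pure solid — omitted from K.)
At equilibrium, K = [NH₃]·[H₂S] = 0.00309.
([NH₃])·(0.627) = 0.00309
[NH₃] = 0.00493 M

[NH₃] = 0.00493 M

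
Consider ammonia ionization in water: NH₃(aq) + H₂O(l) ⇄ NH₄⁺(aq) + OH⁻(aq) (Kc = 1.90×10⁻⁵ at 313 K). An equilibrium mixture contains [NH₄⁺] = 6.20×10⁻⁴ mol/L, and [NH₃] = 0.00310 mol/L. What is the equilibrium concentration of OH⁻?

(H₂O is a pure liquid — omitted from Kc.)
At equilibrium, Kc = [NH₄⁺]·[OH⁻] / [NH₃] = 1.90×10⁻⁵.
(6.20×10⁻⁴)·([OH⁻]) / (0.00310) = 1.90×10⁻⁵
[OH⁻] = 9.50×10⁻⁵ mol/L

[OH⁻] = 9.50×10⁻⁵ mol/L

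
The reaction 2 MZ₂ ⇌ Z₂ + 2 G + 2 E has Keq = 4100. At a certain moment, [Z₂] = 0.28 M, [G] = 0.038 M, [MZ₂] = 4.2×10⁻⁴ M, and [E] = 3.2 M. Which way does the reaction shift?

Q = [Z₂]·[G]²·[E]² / [MZ₂]² = (0.28)·(0.038)²·(3.2)² / (4.2×10⁻⁴)² = 23000
Q = 23000 > Keq = 4100, so the reverse reaction proceeds.

in the reverse direction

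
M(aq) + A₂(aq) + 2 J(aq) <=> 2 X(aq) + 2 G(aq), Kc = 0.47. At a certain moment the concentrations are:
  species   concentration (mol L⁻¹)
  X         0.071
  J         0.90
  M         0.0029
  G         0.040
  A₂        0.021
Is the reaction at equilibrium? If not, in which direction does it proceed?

in the forward direction

Qc = [X]²·[G]² / ([M]·[A₂]·[J]²) = (0.071)²·(0.040)² / ((0.0029)·(0.021)·(0.90)²) = 0.16
Qc = 0.16 < Kc = 0.47, so the forward reaction proceeds.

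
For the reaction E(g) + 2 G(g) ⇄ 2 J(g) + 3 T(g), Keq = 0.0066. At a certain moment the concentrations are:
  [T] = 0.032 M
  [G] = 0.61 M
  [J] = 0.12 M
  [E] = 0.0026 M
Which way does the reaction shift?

forward (toward products)

Q = [J]²·[T]³ / ([E]·[G]²) = (0.12)²·(0.032)³ / ((0.0026)·(0.61)²) = 4.9×10⁻⁴
Q = 4.9×10⁻⁴ < Keq = 0.0066, so the forward reaction proceeds.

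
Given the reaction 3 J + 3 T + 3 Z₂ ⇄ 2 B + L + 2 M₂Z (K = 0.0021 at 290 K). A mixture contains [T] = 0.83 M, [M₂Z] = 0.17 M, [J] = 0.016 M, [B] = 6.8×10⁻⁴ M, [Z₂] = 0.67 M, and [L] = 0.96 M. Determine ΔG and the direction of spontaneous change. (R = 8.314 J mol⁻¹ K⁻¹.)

Q = [B]²·[L]·[M₂Z]² / ([J]³·[T]³·[Z₂]³) = (6.8×10⁻⁴)²·(0.96)·(0.17)² / ((0.016)³·(0.83)³·(0.67)³) = 0.0182
ΔG = RT ln(Q/K) = (8.314 J mol⁻¹ K⁻¹)(290 K) × ln(0.0182/0.0021)
   = (2.411 kJ/mol)(2.159) = 5.21 kJ/mol
ΔG > 0, so the forward reaction is non-spontaneous (proceeds in reverse).

ΔG = 5.21 kJ/mol; the forward reaction is non-spontaneous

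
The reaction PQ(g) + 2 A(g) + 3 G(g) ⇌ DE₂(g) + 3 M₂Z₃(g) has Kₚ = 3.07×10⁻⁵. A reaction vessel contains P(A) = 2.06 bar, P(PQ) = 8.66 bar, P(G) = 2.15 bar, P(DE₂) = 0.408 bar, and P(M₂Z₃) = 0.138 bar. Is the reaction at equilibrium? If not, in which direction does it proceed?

Qₚ = P(DE₂)·P(M₂Z₃)³ / (P(PQ)·P(A)²·P(G)³) = (0.408)·(0.138)³ / ((8.66)·(2.06)²·(2.15)³) = 2.94×10⁻⁶
Qₚ = 2.94×10⁻⁶ < Kₚ = 3.07×10⁻⁵, so the forward reaction proceeds.

forward (toward products)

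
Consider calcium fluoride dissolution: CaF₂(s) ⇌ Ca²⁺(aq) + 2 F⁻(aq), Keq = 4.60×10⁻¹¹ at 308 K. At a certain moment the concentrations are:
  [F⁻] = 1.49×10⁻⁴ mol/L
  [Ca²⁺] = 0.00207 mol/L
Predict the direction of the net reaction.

no net change (already at equilibrium)

(CaF₂ is a pure solid — omitted from Q.)
Q = [Ca²⁺]·[F⁻]² = (0.00207)·(1.49×10⁻⁴)² = 4.60×10⁻¹¹
Q = 4.60×10⁻¹¹ = Keq, so the system is already at equilibrium.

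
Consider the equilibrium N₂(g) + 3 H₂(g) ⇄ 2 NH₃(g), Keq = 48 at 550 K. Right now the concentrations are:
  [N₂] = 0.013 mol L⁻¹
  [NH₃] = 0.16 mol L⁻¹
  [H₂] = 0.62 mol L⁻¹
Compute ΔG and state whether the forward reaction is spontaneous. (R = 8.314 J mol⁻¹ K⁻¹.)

Q = [NH₃]² / ([N₂]·[H₂]³) = (0.16)² / ((0.013)·(0.62)³) = 8.26
ΔG = RT ln(Q/Keq) = (8.314 J mol⁻¹ K⁻¹)(550 K) × ln(8.26/48)
   = (4.573 kJ/mol)(-1.760) = -8.05 kJ/mol
ΔG < 0, so the forward reaction is spontaneous (proceeds forward).

ΔG = -8.05 kJ/mol; the forward reaction is spontaneous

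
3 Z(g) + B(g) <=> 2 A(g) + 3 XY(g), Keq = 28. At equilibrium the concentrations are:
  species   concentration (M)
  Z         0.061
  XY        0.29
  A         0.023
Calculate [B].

At equilibrium, Keq = [A]²·[XY]³ / ([Z]³·[B]) = 28.
(0.023)²·(0.29)³ / ((0.061)³·([B])) = 28
[B] = 0.00203 = 0.0020 M

[B] = 0.0020 M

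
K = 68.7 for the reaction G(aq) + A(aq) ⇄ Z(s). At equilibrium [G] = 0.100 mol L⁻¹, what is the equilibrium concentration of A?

[A] = 0.146 mol L⁻¹

(Z is a pure solid — omitted from K.)
At equilibrium, K = 1 / ([G]·[A]) = 68.7.
1 / ((0.100)·([A])) = 68.7
[A] = 0.146 mol L⁻¹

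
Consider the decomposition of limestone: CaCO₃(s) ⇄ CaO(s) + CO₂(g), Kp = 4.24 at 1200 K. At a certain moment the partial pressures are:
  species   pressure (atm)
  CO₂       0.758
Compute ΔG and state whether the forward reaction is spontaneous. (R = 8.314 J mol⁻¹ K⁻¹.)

ΔG = -17.2 kJ/mol; the forward reaction is spontaneous

(CaCO₃, CaO are pure solids — omitted from Qp.)
Qp = P(CO₂) = 0.758
ΔG = RT ln(Qp/Kp) = (8.314 J mol⁻¹ K⁻¹)(1200 K) × ln(0.758/4.24)
   = (9.977 kJ/mol)(-1.722) = -17.2 kJ/mol
ΔG < 0, so the forward reaction is spontaneous (proceeds forward).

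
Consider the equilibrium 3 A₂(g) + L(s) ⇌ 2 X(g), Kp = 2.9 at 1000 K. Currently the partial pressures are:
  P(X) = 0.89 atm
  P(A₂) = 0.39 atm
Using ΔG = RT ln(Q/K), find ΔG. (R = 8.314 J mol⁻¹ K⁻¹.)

(L is a pure solid — omitted from Qp.)
Qp = P(X)² / P(A₂)³ = (0.89)² / (0.39)³ = 13.4
ΔG = RT ln(Qp/Kp) = (8.314 J mol⁻¹ K⁻¹)(1000 K) × ln(13.4/2.9)
   = (8.314 kJ/mol)(1.531) = 12.7 kJ/mol
ΔG > 0, so the forward reaction is non-spontaneous (proceeds in reverse).

ΔG = 12.7 kJ/mol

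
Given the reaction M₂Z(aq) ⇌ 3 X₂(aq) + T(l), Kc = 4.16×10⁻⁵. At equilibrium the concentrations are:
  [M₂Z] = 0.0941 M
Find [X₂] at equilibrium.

(T is a pure liquid — omitted from Kc.)
At equilibrium, Kc = [X₂]³ / [M₂Z] = 4.16×10⁻⁵.
([X₂])³ / (0.0941) = 4.16×10⁻⁵
[X₂]³ = 3.91×10⁻⁶ ⇒ [X₂] = 0.0158 M

[X₂] = 0.0158 M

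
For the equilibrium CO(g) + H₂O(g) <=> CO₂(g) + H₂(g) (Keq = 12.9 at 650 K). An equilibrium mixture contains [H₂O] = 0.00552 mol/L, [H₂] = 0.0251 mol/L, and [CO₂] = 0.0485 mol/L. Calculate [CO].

At equilibrium, Keq = [CO₂]·[H₂] / ([CO]·[H₂O]) = 12.9.
(0.0485)·(0.0251) / (([CO])·(0.00552)) = 12.9
[CO] = 0.0171 mol/L

[CO] = 0.0171 mol/L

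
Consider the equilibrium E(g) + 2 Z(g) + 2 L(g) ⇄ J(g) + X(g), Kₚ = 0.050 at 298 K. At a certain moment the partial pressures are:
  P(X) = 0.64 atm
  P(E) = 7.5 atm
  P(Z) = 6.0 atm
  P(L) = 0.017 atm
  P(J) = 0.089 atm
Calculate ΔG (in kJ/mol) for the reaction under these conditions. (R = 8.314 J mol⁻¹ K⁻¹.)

ΔG = 6.64 kJ/mol

Qₚ = P(J)·P(X) / (P(E)·P(Z)²·P(L)²) = (0.089)·(0.64) / ((7.5)·(6.0)²·(0.017)²) = 0.730
ΔG = RT ln(Qₚ/Kₚ) = (8.314 J mol⁻¹ K⁻¹)(298 K) × ln(0.730/0.050)
   = (2.478 kJ/mol)(2.681) = 6.64 kJ/mol
ΔG > 0, so the forward reaction is non-spontaneous (proceeds in reverse).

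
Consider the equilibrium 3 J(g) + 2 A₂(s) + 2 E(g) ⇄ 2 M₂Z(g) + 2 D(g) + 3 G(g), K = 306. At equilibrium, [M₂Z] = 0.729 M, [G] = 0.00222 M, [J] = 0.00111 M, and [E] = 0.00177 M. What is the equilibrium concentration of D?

[D] = 0.0150 M

(A₂ is a pure solid — omitted from K.)
At equilibrium, K = [M₂Z]²·[D]²·[G]³ / ([J]³·[E]²) = 306.
(0.729)²·([D])²·(0.00222)³ / ((0.00111)³·(0.00177)²) = 306
[D]² = 2.25×10⁻⁴ ⇒ [D] = 0.0150 M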